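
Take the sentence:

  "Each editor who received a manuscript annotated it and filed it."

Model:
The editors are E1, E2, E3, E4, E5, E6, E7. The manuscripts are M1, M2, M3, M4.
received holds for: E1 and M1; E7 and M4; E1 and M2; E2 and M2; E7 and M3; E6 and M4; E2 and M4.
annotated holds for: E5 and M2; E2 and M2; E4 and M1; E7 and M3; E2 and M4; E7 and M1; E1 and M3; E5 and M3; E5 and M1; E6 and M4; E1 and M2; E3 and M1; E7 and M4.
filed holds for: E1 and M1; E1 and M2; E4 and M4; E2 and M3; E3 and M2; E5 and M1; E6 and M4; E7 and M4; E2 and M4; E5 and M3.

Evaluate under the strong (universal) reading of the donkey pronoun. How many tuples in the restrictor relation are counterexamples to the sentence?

"it" takes "a manuscript" as antecedent — a donkey pronoun bound across the clause boundary.
Strong reading: for every (e,m) with received(e,m), annotated(e,m) ∧ filed(e,m).
Restrictor pairs: (E1,M1) ✗  (E1,M2) ✓  (E2,M2) ✗  (E2,M4) ✓  (E6,M4) ✓  (E7,M3) ✗  (E7,M4) ✓
Counterexamples (restrictor pairs failing the scope): 3.

3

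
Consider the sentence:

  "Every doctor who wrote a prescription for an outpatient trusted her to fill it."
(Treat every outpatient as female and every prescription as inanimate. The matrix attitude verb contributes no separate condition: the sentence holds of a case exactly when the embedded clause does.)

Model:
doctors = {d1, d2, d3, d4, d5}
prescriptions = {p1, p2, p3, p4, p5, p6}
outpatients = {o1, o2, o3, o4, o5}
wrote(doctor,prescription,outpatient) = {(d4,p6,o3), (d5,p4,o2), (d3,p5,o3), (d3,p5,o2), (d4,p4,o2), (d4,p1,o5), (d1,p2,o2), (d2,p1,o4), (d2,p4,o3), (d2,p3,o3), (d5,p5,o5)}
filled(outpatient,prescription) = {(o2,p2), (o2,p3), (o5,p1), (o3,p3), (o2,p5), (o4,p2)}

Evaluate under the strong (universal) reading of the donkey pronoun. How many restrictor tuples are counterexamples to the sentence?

"her" takes "an outpatient" as antecedent and "it" takes "a prescription"; both are donkey pronouns co-varying with the restrictor.
Strong reading: for every (d,p,o) with wrote(d,p,o), filled(o,p).
Restrictor triples: (d1,p2,o2)→filled(o2,p2) ✓  (d2,p1,o4)→filled(o4,p1) ✗  (d2,p3,o3)→filled(o3,p3) ✓  (d2,p4,o3)→filled(o3,p4) ✗  (d3,p5,o2)→filled(o2,p5) ✓  (d3,p5,o3)→filled(o3,p5) ✗  (d4,p1,o5)→filled(o5,p1) ✓  (d4,p4,o2)→filled(o2,p4) ✗  (d4,p6,o3)→filled(o3,p6) ✗  (d5,p4,o2)→filled(o2,p4) ✗  (d5,p5,o5)→filled(o5,p5) ✗
Counterexamples (restrictor triples failing the scope): 7.

7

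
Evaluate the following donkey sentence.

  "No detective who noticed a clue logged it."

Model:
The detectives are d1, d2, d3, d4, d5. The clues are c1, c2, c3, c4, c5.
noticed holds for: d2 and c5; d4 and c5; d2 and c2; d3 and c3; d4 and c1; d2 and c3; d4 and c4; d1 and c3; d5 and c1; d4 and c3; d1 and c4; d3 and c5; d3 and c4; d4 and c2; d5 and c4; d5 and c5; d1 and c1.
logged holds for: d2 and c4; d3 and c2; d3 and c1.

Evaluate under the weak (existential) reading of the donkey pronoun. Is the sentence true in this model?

"it" takes "a clue" as antecedent — a donkey pronoun bound across the clause boundary.
Truth condition: for no (d,c) with noticed(d,c) does logged(d,c) hold.
Restrictor pairs — does the scope hold? (d1,c1):fails  (d1,c3):fails  (d1,c4):fails  (d2,c2):fails  (d2,c3):fails  (d2,c5):fails  (d3,c3):fails  (d3,c4):fails  (d3,c5):fails  (d4,c1):fails  (d4,c2):fails  (d4,c3):fails  (d4,c4):fails  (d4,c5):fails  (d5,c1):fails  (d5,c4):fails  (d5,c5):fails
Scope holds for no restrictor pair, so the sentence is true.

True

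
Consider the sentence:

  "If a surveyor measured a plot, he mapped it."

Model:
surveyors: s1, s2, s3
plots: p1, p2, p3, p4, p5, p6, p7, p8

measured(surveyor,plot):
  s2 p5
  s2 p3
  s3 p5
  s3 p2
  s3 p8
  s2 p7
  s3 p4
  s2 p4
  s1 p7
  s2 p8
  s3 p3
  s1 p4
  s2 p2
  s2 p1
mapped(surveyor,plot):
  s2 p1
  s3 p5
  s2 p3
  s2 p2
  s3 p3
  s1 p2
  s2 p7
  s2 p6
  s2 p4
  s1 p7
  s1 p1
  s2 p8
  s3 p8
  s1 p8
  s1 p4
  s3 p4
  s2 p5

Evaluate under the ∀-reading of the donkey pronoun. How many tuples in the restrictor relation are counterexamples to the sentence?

1

"it" takes "a plot" as antecedent — a donkey pronoun bound across the clause boundary.
Strong reading: for every (s,p) with measured(s,p), mapped(s,p).
Restrictor pairs: (s1,p4) ✓  (s1,p7) ✓  (s2,p1) ✓  (s2,p2) ✓  (s2,p3) ✓  (s2,p4) ✓  (s2,p5) ✓  (s2,p7) ✓  (s2,p8) ✓  (s3,p2) ✗  (s3,p3) ✓  (s3,p4) ✓  (s3,p5) ✓  (s3,p8) ✓
Counterexamples (restrictor pairs failing the scope): 1.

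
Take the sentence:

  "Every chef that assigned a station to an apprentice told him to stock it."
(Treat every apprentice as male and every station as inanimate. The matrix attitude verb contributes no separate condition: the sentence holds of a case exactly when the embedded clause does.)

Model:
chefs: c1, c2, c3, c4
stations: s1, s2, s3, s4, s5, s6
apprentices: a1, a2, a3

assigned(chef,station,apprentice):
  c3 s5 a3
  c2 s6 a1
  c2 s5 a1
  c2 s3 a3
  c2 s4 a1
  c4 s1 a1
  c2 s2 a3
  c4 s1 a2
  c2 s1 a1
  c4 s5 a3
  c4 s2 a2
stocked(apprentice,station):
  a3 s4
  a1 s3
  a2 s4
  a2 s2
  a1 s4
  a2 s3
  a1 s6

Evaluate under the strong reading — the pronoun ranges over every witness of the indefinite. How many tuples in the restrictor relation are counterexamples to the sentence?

"him" takes "an apprentice" as antecedent and "it" takes "a station"; both are donkey pronouns co-varying with the restrictor.
Strong reading: for every (c,s,a) with assigned(c,s,a), stocked(a,s).
Restrictor triples: (c2,s1,a1)→stocked(a1,s1) ✗  (c2,s2,a3)→stocked(a3,s2) ✗  (c2,s3,a3)→stocked(a3,s3) ✗  (c2,s4,a1)→stocked(a1,s4) ✓  (c2,s5,a1)→stocked(a1,s5) ✗  (c2,s6,a1)→stocked(a1,s6) ✓  (c3,s5,a3)→stocked(a3,s5) ✗  (c4,s1,a1)→stocked(a1,s1) ✗  (c4,s1,a2)→stocked(a2,s1) ✗  (c4,s2,a2)→stocked(a2,s2) ✓  (c4,s5,a3)→stocked(a3,s5) ✗
Counterexamples (restrictor triples failing the scope): 8.

8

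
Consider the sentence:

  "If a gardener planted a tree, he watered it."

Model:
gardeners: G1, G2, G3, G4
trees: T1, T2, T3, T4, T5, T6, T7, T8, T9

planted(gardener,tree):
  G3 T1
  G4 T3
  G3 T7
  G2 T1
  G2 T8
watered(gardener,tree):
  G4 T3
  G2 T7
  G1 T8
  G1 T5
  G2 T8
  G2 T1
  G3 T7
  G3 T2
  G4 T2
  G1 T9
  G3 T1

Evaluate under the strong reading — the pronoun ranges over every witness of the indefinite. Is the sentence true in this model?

True

"it" takes "a tree" as antecedent — a donkey pronoun bound across the clause boundary.
Strong reading: for every (g,t) with planted(g,t), watered(g,t).
Restrictor pairs: (G2,T1) ✓  (G2,T8) ✓  (G3,T1) ✓  (G3,T7) ✓  (G4,T3) ✓
Every restrictor pair satisfies the scope.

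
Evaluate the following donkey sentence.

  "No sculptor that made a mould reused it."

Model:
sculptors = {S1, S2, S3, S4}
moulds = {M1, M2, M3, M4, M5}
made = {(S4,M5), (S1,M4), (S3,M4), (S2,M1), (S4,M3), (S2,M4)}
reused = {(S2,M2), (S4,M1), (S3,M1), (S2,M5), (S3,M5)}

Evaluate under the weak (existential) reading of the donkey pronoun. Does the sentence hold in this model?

"it" takes "a mould" as antecedent — a donkey pronoun bound across the clause boundary.
Truth condition: for no (s,m) with made(s,m) does reused(s,m) hold.
Restrictor pairs — does the scope hold? (S1,M4):fails  (S2,M1):fails  (S2,M4):fails  (S3,M4):fails  (S4,M3):fails  (S4,M5):fails
Scope holds for no restrictor pair, so the sentence is true.

True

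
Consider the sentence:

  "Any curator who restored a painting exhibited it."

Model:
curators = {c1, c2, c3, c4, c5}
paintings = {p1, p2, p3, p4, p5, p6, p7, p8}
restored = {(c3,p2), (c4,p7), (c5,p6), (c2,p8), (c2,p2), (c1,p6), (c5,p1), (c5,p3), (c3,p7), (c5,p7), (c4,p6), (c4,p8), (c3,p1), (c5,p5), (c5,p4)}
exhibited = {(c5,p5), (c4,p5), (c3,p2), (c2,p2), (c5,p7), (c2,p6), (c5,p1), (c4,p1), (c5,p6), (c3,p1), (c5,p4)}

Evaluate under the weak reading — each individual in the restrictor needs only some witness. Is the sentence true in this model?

"it" takes "a painting" as antecedent — a donkey pronoun bound across the clause boundary.
Weak reading: every curator c with some restored-painting has at least one restored-painting p such that exhibited(c,p).
Per curator: c1:✗  c2:✓  c3:✓  c4:✗  c5:✓
c1 has no witness among its restored-paintings.

False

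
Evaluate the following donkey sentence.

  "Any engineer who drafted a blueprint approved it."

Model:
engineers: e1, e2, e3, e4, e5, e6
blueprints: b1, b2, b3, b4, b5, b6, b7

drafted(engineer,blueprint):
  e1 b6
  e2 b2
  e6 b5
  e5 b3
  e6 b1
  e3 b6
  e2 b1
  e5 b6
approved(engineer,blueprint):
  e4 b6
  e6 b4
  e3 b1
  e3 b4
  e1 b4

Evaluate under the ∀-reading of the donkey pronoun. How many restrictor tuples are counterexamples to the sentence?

"it" takes "a blueprint" as antecedent — a donkey pronoun bound across the clause boundary.
Strong reading: for every (e,b) with drafted(e,b), approved(e,b).
Restrictor pairs: (e1,b6) ✗  (e2,b1) ✗  (e2,b2) ✗  (e3,b6) ✗  (e5,b3) ✗  (e5,b6) ✗  (e6,b1) ✗  (e6,b5) ✗
Counterexamples (restrictor pairs failing the scope): 8.

8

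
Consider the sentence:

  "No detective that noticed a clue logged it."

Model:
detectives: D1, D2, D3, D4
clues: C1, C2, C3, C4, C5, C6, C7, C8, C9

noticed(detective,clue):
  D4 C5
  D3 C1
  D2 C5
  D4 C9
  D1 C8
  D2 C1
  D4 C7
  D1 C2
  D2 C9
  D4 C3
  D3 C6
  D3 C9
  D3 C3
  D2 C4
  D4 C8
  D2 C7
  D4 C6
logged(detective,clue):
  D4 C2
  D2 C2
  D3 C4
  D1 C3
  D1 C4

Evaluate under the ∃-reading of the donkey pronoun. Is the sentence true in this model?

"it" takes "a clue" as antecedent — a donkey pronoun bound across the clause boundary.
Truth condition: for no (d,c) with noticed(d,c) does logged(d,c) hold.
Restrictor pairs — does the scope hold? (D1,C2):fails  (D1,C8):fails  (D2,C1):fails  (D2,C4):fails  (D2,C5):fails  (D2,C7):fails  (D2,C9):fails  (D3,C1):fails  (D3,C3):fails  (D3,C6):fails  (D3,C9):fails  (D4,C3):fails  (D4,C5):fails  (D4,C6):fails  (D4,C7):fails  (D4,C8):fails  (D4,C9):fails
Scope holds for no restrictor pair, so the sentence is true.

True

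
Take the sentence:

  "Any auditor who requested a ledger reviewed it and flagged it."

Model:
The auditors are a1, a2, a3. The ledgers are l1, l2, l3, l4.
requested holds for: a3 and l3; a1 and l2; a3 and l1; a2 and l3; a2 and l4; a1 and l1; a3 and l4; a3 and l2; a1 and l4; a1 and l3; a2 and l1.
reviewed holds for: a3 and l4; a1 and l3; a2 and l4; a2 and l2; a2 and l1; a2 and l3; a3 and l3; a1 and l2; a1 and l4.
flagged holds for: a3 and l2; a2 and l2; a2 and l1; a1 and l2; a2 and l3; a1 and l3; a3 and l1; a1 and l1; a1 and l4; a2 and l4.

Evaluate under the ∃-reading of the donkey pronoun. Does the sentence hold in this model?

"it" takes "a ledger" as antecedent — a donkey pronoun bound across the clause boundary.
Weak reading: every auditor a with some requested-ledger has at least one requested-ledger l such that reviewed(a,l) ∧ flagged(a,l).
Per auditor: a1:✓  a2:✓  a3:✗
a3 has no witness among its requested-ledgers.

False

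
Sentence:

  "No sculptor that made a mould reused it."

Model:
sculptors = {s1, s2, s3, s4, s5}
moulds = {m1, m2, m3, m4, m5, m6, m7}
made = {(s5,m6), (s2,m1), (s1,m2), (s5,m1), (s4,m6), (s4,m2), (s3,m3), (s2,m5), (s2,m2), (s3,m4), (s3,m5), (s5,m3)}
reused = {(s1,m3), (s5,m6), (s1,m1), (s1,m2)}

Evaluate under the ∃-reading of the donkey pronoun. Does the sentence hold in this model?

"it" takes "a mould" as antecedent — a donkey pronoun bound across the clause boundary.
Truth condition: for no (s,m) with made(s,m) does reused(s,m) hold.
Restrictor pairs — does the scope hold? (s1,m2):holds  (s2,m1):fails  (s2,m2):fails  (s2,m5):fails  (s3,m3):fails  (s3,m4):fails  (s3,m5):fails  (s4,m2):fails  (s4,m6):fails  (s5,m1):fails  (s5,m3):fails  (s5,m6):holds
Scope holds for 2 pair(s), so the sentence is false.

False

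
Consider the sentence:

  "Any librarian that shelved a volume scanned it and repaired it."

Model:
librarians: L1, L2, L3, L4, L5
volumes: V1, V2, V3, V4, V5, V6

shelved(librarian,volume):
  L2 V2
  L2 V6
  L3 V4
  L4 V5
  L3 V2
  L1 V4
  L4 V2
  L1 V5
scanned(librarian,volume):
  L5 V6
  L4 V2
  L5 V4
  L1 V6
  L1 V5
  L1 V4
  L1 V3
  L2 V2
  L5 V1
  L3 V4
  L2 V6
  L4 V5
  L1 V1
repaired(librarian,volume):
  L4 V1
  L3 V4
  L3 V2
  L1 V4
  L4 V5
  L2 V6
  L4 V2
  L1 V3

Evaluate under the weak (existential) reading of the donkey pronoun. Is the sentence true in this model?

"it" takes "a volume" as antecedent — a donkey pronoun bound across the clause boundary.
Weak reading: every librarian l with some shelved-volume has at least one shelved-volume v such that scanned(l,v) ∧ repaired(l,v).
Per librarian: L1:✓  L2:✓  L3:✓  L4:✓
Every librarian in the restrictor has a witness.

True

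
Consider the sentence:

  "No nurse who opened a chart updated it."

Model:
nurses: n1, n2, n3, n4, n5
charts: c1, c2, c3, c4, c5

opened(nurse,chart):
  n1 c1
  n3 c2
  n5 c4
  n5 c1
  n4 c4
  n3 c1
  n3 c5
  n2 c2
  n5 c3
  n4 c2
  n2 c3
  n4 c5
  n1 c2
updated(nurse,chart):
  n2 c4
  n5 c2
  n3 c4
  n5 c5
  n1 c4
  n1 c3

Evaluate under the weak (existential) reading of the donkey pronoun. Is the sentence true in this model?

"it" takes "a chart" as antecedent — a donkey pronoun bound across the clause boundary.
Truth condition: for no (n,c) with opened(n,c) does updated(n,c) hold.
Restrictor pairs — does the scope hold? (n1,c1):fails  (n1,c2):fails  (n2,c2):fails  (n2,c3):fails  (n3,c1):fails  (n3,c2):fails  (n3,c5):fails  (n4,c2):fails  (n4,c4):fails  (n4,c5):fails  (n5,c1):fails  (n5,c3):fails  (n5,c4):fails
Scope holds for no restrictor pair, so the sentence is true.

True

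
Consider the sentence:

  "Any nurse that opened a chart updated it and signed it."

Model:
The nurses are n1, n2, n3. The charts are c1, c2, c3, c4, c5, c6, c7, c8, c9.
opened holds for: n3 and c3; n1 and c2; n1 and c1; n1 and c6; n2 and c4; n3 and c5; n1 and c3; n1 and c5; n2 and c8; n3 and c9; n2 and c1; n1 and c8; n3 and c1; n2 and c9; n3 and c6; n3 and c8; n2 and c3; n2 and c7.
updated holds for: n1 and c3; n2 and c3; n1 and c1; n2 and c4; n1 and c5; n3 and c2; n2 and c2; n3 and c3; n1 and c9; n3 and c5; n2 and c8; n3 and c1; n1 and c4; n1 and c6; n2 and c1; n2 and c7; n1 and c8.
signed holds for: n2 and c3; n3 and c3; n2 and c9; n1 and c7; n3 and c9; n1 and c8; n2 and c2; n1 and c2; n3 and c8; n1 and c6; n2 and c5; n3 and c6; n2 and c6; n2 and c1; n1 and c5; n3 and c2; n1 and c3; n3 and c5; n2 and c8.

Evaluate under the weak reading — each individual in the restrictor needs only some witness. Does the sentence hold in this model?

True

"it" takes "a chart" as antecedent — a donkey pronoun bound across the clause boundary.
Weak reading: every nurse n with some opened-chart has at least one opened-chart c such that updated(n,c) ∧ signed(n,c).
Per nurse: n1:✓  n2:✓  n3:✓
Every nurse in the restrictor has a witness.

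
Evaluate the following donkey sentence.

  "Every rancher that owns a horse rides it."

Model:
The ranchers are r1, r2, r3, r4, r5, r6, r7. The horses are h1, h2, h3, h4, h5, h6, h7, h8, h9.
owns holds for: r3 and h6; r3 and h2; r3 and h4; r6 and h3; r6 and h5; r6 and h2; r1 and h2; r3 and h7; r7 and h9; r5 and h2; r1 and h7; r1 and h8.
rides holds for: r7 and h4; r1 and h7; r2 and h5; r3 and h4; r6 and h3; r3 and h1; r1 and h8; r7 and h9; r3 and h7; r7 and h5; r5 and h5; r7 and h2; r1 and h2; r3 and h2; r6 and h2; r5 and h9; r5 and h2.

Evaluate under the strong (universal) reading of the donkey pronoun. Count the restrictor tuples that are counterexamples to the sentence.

"it" takes "a horse" as antecedent — a donkey pronoun bound across the clause boundary.
Strong reading: for every (r,h) with owns(r,h), rides(r,h).
Restrictor pairs: (r1,h2) ✓  (r1,h7) ✓  (r1,h8) ✓  (r3,h2) ✓  (r3,h4) ✓  (r3,h6) ✗  (r3,h7) ✓  (r5,h2) ✓  (r6,h2) ✓  (r6,h3) ✓  (r6,h5) ✗  (r7,h9) ✓
Counterexamples (restrictor pairs failing the scope): 2.

2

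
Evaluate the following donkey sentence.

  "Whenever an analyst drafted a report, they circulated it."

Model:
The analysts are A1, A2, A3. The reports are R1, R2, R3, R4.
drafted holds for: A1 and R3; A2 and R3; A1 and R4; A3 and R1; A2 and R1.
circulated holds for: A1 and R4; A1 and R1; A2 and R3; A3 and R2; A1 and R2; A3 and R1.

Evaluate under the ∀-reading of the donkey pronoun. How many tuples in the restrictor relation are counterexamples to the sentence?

2

"it" takes "a report" as antecedent — a donkey pronoun bound across the clause boundary.
Strong reading: for every (a,r) with drafted(a,r), circulated(a,r).
Restrictor pairs: (A1,R3) ✗  (A1,R4) ✓  (A2,R1) ✗  (A2,R3) ✓  (A3,R1) ✓
Counterexamples (restrictor pairs failing the scope): 2.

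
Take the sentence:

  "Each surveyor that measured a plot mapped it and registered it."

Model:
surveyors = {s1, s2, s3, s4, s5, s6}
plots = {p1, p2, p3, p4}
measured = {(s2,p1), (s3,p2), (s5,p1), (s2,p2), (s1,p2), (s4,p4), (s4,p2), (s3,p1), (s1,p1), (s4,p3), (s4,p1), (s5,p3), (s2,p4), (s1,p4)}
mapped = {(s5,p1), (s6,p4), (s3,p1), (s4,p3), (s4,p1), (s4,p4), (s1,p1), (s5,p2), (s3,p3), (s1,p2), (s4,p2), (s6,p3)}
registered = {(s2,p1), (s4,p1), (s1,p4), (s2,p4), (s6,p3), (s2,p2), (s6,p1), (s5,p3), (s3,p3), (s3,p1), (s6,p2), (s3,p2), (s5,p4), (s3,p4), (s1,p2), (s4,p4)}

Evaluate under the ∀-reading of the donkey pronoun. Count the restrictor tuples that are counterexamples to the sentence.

"it" takes "a plot" as antecedent — a donkey pronoun bound across the clause boundary.
Strong reading: for every (s,p) with measured(s,p), mapped(s,p) ∧ registered(s,p).
Restrictor pairs: (s1,p1) ✗  (s1,p2) ✓  (s1,p4) ✗  (s2,p1) ✗  (s2,p2) ✗  (s2,p4) ✗  (s3,p1) ✓  (s3,p2) ✗  (s4,p1) ✓  (s4,p2) ✗  (s4,p3) ✗  (s4,p4) ✓  (s5,p1) ✗  (s5,p3) ✗
Counterexamples (restrictor pairs failing the scope): 10.

10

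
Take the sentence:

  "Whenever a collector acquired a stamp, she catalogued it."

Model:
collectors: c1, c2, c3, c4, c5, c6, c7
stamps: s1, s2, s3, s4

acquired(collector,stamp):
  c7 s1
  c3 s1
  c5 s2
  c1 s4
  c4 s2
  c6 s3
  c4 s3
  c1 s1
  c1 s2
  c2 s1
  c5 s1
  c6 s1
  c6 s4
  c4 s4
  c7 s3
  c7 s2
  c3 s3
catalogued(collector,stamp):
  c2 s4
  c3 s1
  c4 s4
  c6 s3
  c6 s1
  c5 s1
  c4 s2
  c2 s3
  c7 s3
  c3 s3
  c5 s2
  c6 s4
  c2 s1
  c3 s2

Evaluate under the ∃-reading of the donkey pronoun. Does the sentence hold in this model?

False

"it" takes "a stamp" as antecedent — a donkey pronoun bound across the clause boundary.
Weak reading: every collector c with some acquired-stamp has at least one acquired-stamp s such that catalogued(c,s).
Per collector: c1:✗  c2:✓  c3:✓  c4:✓  c5:✓  c6:✓  c7:✓
c1 has no witness among its acquired-stamps.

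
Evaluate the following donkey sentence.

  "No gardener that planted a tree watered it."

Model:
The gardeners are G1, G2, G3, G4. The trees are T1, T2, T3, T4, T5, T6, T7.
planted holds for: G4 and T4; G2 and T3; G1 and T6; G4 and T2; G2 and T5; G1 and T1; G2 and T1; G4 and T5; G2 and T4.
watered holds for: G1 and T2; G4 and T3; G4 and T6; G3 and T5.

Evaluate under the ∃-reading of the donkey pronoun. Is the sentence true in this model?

"it" takes "a tree" as antecedent — a donkey pronoun bound across the clause boundary.
Truth condition: for no (g,t) with planted(g,t) does watered(g,t) hold.
Restrictor pairs — does the scope hold? (G1,T1):fails  (G1,T6):fails  (G2,T1):fails  (G2,T3):fails  (G2,T4):fails  (G2,T5):fails  (G4,T2):fails  (G4,T4):fails  (G4,T5):fails
Scope holds for no restrictor pair, so the sentence is true.

True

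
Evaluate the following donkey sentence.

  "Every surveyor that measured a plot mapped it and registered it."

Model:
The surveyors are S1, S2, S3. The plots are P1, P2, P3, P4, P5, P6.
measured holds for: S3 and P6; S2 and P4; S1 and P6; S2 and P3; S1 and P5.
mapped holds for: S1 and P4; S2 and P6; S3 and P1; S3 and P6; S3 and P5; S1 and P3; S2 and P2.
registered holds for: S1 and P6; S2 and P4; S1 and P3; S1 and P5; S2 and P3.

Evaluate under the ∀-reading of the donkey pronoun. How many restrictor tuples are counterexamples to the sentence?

"it" takes "a plot" as antecedent — a donkey pronoun bound across the clause boundary.
Strong reading: for every (s,p) with measured(s,p), mapped(s,p) ∧ registered(s,p).
Restrictor pairs: (S1,P5) ✗  (S1,P6) ✗  (S2,P3) ✗  (S2,P4) ✗  (S3,P6) ✗
Counterexamples (restrictor pairs failing the scope): 5.

5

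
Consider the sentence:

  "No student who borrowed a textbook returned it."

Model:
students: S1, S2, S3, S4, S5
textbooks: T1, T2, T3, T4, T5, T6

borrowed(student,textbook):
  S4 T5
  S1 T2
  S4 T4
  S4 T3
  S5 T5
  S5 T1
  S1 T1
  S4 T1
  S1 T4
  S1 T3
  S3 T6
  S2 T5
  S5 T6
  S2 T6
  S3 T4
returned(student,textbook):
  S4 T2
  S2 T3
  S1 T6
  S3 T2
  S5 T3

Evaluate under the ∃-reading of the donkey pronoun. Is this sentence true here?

"it" takes "a textbook" as antecedent — a donkey pronoun bound across the clause boundary.
Truth condition: for no (s,t) with borrowed(s,t) does returned(s,t) hold.
Restrictor pairs — does the scope hold? (S1,T1):fails  (S1,T2):fails  (S1,T3):fails  (S1,T4):fails  (S2,T5):fails  (S2,T6):fails  (S3,T4):fails  (S3,T6):fails  (S4,T1):fails  (S4,T3):fails  (S4,T4):fails  (S4,T5):fails  (S5,T1):fails  (S5,T5):fails  (S5,T6):fails
Scope holds for no restrictor pair, so the sentence is true.

True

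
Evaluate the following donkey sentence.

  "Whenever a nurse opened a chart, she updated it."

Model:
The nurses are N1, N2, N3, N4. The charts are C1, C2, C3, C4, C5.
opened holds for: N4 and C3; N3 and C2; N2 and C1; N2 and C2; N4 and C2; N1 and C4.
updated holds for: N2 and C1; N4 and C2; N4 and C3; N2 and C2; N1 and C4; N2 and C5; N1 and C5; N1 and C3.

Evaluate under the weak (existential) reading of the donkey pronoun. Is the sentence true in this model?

False

"it" takes "a chart" as antecedent — a donkey pronoun bound across the clause boundary.
Weak reading: every nurse n with some opened-chart has at least one opened-chart c such that updated(n,c).
Per nurse: N1:✓  N2:✓  N3:✗  N4:✓
N3 has no witness among its opened-charts.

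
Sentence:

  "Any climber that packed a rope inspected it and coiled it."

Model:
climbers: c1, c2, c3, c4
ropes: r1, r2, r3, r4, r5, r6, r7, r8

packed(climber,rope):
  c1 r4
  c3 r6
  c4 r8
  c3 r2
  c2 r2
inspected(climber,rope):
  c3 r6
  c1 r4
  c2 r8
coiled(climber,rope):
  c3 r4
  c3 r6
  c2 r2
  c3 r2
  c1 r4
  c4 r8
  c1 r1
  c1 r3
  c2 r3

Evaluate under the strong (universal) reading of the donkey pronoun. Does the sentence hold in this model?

False

"it" takes "a rope" as antecedent — a donkey pronoun bound across the clause boundary.
Strong reading: for every (c,r) with packed(c,r), inspected(c,r) ∧ coiled(c,r).
Restrictor pairs: (c1,r4) ✓  (c2,r2) ✗  (c3,r2) ✗  (c3,r6) ✓  (c4,r8) ✗
Counterexample: (c2,r2) is in packed but fails the scope.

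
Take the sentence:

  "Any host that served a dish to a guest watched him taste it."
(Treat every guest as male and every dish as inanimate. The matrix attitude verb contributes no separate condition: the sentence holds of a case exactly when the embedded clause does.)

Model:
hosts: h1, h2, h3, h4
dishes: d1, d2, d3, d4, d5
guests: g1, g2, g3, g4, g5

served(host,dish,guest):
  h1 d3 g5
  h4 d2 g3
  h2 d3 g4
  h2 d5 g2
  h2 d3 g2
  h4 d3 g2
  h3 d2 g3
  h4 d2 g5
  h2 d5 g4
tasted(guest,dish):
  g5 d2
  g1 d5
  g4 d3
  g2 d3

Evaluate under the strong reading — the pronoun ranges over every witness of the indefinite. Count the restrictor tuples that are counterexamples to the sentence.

"him" takes "a guest" as antecedent and "it" takes "a dish"; both are donkey pronouns co-varying with the restrictor.
Strong reading: for every (h,d,g) with served(h,d,g), tasted(g,d).
Restrictor triples: (h1,d3,g5)→tasted(g5,d3) ✗  (h2,d3,g2)→tasted(g2,d3) ✓  (h2,d3,g4)→tasted(g4,d3) ✓  (h2,d5,g2)→tasted(g2,d5) ✗  (h2,d5,g4)→tasted(g4,d5) ✗  (h3,d2,g3)→tasted(g3,d2) ✗  (h4,d2,g3)→tasted(g3,d2) ✗  (h4,d2,g5)→tasted(g5,d2) ✓  (h4,d3,g2)→tasted(g2,d3) ✓
Counterexamples (restrictor triples failing the scope): 5.

5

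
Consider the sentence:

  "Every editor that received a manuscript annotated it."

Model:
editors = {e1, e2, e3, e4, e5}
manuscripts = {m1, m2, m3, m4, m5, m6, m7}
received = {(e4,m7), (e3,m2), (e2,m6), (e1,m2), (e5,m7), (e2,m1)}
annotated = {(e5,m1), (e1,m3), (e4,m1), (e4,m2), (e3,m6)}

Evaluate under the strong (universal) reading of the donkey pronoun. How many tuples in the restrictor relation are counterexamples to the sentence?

"it" takes "a manuscript" as antecedent — a donkey pronoun bound across the clause boundary.
Strong reading: for every (e,m) with received(e,m), annotated(e,m).
Restrictor pairs: (e1,m2) ✗  (e2,m1) ✗  (e2,m6) ✗  (e3,m2) ✗  (e4,m7) ✗  (e5,m7) ✗
Counterexamples (restrictor pairs failing the scope): 6.

6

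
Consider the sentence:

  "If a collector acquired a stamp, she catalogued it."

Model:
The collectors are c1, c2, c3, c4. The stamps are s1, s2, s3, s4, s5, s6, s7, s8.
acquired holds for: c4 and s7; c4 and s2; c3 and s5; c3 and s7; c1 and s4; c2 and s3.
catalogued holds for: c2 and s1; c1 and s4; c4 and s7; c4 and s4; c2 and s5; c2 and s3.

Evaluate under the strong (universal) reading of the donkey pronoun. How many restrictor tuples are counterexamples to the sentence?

3

"it" takes "a stamp" as antecedent — a donkey pronoun bound across the clause boundary.
Strong reading: for every (c,s) with acquired(c,s), catalogued(c,s).
Restrictor pairs: (c1,s4) ✓  (c2,s3) ✓  (c3,s5) ✗  (c3,s7) ✗  (c4,s2) ✗  (c4,s7) ✓
Counterexamples (restrictor pairs failing the scope): 3.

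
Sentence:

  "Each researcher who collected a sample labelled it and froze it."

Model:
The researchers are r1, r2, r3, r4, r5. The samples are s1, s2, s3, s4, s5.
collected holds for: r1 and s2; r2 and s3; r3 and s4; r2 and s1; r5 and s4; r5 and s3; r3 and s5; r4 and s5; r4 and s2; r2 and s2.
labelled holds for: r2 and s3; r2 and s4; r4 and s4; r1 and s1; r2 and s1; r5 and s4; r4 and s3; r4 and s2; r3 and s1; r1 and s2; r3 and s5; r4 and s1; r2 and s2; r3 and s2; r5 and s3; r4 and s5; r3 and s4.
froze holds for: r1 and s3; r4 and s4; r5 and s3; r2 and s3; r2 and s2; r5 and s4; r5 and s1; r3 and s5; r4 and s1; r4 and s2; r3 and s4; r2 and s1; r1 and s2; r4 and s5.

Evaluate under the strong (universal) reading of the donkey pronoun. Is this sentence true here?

"it" takes "a sample" as antecedent — a donkey pronoun bound across the clause boundary.
Strong reading: for every (r,s) with collected(r,s), labelled(r,s) ∧ froze(r,s).
Restrictor pairs: (r1,s2) ✓  (r2,s1) ✓  (r2,s2) ✓  (r2,s3) ✓  (r3,s4) ✓  (r3,s5) ✓  (r4,s2) ✓  (r4,s5) ✓  (r5,s3) ✓  (r5,s4) ✓
Every restrictor pair satisfies the scope.

True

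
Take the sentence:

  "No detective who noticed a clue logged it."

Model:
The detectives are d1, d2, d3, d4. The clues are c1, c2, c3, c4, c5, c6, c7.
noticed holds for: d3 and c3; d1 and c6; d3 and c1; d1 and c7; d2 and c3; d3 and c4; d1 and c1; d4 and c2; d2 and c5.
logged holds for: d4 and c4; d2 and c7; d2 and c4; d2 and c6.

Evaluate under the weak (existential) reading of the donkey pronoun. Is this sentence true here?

True

"it" takes "a clue" as antecedent — a donkey pronoun bound across the clause boundary.
Truth condition: for no (d,c) with noticed(d,c) does logged(d,c) hold.
Restrictor pairs — does the scope hold? (d1,c1):fails  (d1,c6):fails  (d1,c7):fails  (d2,c3):fails  (d2,c5):fails  (d3,c1):fails  (d3,c3):fails  (d3,c4):fails  (d4,c2):fails
Scope holds for no restrictor pair, so the sentence is true.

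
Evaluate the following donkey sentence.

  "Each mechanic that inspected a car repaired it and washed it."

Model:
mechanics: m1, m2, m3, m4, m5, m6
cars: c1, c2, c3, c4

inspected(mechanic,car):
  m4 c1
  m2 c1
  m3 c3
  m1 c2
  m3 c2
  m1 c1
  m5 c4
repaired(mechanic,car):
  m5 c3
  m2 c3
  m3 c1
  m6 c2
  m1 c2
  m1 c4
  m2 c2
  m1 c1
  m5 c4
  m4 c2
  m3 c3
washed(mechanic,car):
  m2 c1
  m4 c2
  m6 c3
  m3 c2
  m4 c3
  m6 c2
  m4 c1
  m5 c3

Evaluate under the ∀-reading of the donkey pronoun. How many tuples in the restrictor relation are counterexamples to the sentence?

7

"it" takes "a car" as antecedent — a donkey pronoun bound across the clause boundary.
Strong reading: for every (m,c) with inspected(m,c), repaired(m,c) ∧ washed(m,c).
Restrictor pairs: (m1,c1) ✗  (m1,c2) ✗  (m2,c1) ✗  (m3,c2) ✗  (m3,c3) ✗  (m4,c1) ✗  (m5,c4) ✗
Counterexamples (restrictor pairs failing the scope): 7.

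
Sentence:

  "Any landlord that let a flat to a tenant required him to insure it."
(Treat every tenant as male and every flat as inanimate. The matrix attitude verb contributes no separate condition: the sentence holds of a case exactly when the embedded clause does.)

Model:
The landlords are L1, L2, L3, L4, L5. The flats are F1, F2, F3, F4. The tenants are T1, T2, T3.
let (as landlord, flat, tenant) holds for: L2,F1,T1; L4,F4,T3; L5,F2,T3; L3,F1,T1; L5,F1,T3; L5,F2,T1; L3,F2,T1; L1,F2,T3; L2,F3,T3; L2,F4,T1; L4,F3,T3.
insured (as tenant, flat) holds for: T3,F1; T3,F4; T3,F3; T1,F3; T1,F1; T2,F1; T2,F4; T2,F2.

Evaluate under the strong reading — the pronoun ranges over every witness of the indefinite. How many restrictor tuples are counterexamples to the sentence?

5

"him" takes "a tenant" as antecedent and "it" takes "a flat"; both are donkey pronouns co-varying with the restrictor.
Strong reading: for every (l,f,t) with let(l,f,t), insured(t,f).
Restrictor triples: (L1,F2,T3)→insured(T3,F2) ✗  (L2,F1,T1)→insured(T1,F1) ✓  (L2,F3,T3)→insured(T3,F3) ✓  (L2,F4,T1)→insured(T1,F4) ✗  (L3,F1,T1)→insured(T1,F1) ✓  (L3,F2,T1)→insured(T1,F2) ✗  (L4,F3,T3)→insured(T3,F3) ✓  (L4,F4,T3)→insured(T3,F4) ✓  (L5,F1,T3)→insured(T3,F1) ✓  (L5,F2,T1)→insured(T1,F2) ✗  (L5,F2,T3)→insured(T3,F2) ✗
Counterexamples (restrictor triples failing the scope): 5.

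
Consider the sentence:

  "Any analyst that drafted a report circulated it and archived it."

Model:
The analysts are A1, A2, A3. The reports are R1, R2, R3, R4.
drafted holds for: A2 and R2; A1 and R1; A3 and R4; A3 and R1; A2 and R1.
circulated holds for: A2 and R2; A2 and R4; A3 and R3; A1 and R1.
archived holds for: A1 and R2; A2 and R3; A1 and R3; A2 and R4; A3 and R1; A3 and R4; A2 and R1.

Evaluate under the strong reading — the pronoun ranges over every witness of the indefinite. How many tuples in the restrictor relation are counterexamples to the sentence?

5

"it" takes "a report" as antecedent — a donkey pronoun bound across the clause boundary.
Strong reading: for every (a,r) with drafted(a,r), circulated(a,r) ∧ archived(a,r).
Restrictor pairs: (A1,R1) ✗  (A2,R1) ✗  (A2,R2) ✗  (A3,R1) ✗  (A3,R4) ✗
Counterexamples (restrictor pairs failing the scope): 5.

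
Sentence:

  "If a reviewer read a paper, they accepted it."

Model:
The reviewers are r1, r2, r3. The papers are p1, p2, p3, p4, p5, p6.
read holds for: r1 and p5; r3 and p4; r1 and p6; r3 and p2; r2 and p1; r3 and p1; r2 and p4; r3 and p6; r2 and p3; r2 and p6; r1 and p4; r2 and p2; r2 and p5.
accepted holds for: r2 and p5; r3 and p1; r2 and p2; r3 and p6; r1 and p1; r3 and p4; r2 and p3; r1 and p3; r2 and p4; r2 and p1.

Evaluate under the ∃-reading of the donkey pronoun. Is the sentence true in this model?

False

"it" takes "a paper" as antecedent — a donkey pronoun bound across the clause boundary.
Weak reading: every reviewer r with some read-paper has at least one read-paper p such that accepted(r,p).
Per reviewer: r1:✗  r2:✓  r3:✓
r1 has no witness among its read-papers.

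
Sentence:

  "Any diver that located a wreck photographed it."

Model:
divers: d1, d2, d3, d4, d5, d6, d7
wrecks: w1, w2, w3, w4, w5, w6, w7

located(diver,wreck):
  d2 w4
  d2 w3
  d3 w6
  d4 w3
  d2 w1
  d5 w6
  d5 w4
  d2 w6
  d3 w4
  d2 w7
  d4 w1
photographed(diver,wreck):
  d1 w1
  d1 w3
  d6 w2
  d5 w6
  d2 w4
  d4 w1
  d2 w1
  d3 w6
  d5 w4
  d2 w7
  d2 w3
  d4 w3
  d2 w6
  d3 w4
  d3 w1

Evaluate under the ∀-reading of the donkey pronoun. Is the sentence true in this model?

True

"it" takes "a wreck" as antecedent — a donkey pronoun bound across the clause boundary.
Strong reading: for every (d,w) with located(d,w), photographed(d,w).
Restrictor pairs: (d2,w1) ✓  (d2,w3) ✓  (d2,w4) ✓  (d2,w6) ✓  (d2,w7) ✓  (d3,w4) ✓  (d3,w6) ✓  (d4,w1) ✓  (d4,w3) ✓  (d5,w4) ✓  (d5,w6) ✓
Every restrictor pair satisfies the scope.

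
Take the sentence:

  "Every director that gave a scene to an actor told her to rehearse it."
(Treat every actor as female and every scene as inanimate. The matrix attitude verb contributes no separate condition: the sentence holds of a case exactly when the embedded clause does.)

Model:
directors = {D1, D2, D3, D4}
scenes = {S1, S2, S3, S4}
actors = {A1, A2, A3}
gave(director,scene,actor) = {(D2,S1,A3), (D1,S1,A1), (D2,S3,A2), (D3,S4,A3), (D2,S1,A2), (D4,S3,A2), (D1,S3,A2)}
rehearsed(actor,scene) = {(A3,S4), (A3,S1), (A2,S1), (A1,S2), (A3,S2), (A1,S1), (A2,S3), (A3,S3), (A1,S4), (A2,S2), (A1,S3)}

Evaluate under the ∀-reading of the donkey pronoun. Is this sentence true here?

True

"her" takes "an actor" as antecedent and "it" takes "a scene"; both are donkey pronouns co-varying with the restrictor.
Strong reading: for every (d,s,a) with gave(d,s,a), rehearsed(a,s).
Restrictor triples: (D1,S1,A1)→rehearsed(A1,S1) ✓  (D1,S3,A2)→rehearsed(A2,S3) ✓  (D2,S1,A2)→rehearsed(A2,S1) ✓  (D2,S1,A3)→rehearsed(A3,S1) ✓  (D2,S3,A2)→rehearsed(A2,S3) ✓  (D3,S4,A3)→rehearsed(A3,S4) ✓  (D4,S3,A2)→rehearsed(A2,S3) ✓
Every restrictor triple satisfies the scope.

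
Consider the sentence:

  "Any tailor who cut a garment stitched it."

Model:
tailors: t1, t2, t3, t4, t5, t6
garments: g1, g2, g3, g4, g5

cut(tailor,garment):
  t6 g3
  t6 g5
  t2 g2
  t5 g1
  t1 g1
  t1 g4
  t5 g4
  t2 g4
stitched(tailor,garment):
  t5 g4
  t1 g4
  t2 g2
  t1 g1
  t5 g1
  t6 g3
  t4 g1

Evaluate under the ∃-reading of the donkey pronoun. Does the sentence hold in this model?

"it" takes "a garment" as antecedent — a donkey pronoun bound across the clause boundary.
Weak reading: every tailor t with some cut-garment has at least one cut-garment g such that stitched(t,g).
Per tailor: t1:✓  t2:✓  t5:✓  t6:✓
Every tailor in the restrictor has a witness.

True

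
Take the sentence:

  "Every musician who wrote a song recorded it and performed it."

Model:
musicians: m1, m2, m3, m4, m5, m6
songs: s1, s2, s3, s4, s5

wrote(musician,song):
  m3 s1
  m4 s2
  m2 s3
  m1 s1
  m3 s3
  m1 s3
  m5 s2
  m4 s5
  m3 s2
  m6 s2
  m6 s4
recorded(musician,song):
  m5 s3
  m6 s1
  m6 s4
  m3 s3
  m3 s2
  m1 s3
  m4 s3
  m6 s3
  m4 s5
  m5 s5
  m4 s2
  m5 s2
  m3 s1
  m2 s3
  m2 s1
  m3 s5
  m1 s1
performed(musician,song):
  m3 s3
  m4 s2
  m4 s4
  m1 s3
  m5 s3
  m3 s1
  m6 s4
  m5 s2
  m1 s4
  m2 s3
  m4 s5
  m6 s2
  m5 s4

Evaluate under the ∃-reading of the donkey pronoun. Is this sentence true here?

"it" takes "a song" as antecedent — a donkey pronoun bound across the clause boundary.
Weak reading: every musician m with some wrote-song has at least one wrote-song s such that recorded(m,s) ∧ performed(m,s).
Per musician: m1:✓  m2:✓  m3:✓  m4:✓  m5:✓  m6:✓
Every musician in the restrictor has a witness.

True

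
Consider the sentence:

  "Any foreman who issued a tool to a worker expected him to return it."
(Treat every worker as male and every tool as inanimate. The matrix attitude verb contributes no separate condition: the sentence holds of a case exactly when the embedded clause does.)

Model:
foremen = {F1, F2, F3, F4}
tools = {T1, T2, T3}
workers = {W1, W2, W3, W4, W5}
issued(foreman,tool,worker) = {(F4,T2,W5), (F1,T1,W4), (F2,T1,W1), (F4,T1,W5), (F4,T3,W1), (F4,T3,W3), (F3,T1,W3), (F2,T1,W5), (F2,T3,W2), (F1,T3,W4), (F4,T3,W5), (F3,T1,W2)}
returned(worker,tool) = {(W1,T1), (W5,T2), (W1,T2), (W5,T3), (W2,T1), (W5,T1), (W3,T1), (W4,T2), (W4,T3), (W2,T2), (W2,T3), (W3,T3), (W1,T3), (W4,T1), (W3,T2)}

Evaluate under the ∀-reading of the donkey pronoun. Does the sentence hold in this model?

True

"him" takes "a worker" as antecedent and "it" takes "a tool"; both are donkey pronouns co-varying with the restrictor.
Strong reading: for every (f,t,w) with issued(f,t,w), returned(w,t).
Restrictor triples: (F1,T1,W4)→returned(W4,T1) ✓  (F1,T3,W4)→returned(W4,T3) ✓  (F2,T1,W1)→returned(W1,T1) ✓  (F2,T1,W5)→returned(W5,T1) ✓  (F2,T3,W2)→returned(W2,T3) ✓  (F3,T1,W2)→returned(W2,T1) ✓  (F3,T1,W3)→returned(W3,T1) ✓  (F4,T1,W5)→returned(W5,T1) ✓  (F4,T2,W5)→returned(W5,T2) ✓  (F4,T3,W1)→returned(W1,T3) ✓  (F4,T3,W3)→returned(W3,T3) ✓  (F4,T3,W5)→returned(W5,T3) ✓
Every restrictor triple satisfies the scope.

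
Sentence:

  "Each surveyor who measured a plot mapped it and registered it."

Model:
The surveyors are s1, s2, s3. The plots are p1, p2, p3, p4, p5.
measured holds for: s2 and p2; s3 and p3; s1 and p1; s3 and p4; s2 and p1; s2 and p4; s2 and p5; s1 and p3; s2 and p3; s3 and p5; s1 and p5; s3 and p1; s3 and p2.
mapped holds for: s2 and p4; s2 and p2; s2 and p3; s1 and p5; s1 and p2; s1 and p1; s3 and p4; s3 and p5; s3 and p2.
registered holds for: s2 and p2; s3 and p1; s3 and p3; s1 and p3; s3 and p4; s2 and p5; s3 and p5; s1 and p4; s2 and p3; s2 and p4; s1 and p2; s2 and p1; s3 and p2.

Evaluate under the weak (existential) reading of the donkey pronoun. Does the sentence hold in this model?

False

"it" takes "a plot" as antecedent — a donkey pronoun bound across the clause boundary.
Weak reading: every surveyor s with some measured-plot has at least one measured-plot p such that mapped(s,p) ∧ registered(s,p).
Per surveyor: s1:✗  s2:✓  s3:✓
s1 has no witness among its measured-plots.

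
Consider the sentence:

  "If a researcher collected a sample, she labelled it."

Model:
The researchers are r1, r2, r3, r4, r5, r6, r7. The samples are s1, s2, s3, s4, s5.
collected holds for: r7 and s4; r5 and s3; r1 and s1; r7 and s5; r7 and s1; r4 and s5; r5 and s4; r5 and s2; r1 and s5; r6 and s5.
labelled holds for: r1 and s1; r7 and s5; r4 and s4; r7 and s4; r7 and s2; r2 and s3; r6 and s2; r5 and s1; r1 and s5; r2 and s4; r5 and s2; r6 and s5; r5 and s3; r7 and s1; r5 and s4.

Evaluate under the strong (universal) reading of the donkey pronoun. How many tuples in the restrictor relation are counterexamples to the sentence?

"it" takes "a sample" as antecedent — a donkey pronoun bound across the clause boundary.
Strong reading: for every (r,s) with collected(r,s), labelled(r,s).
Restrictor pairs: (r1,s1) ✓  (r1,s5) ✓  (r4,s5) ✗  (r5,s2) ✓  (r5,s3) ✓  (r5,s4) ✓  (r6,s5) ✓  (r7,s1) ✓  (r7,s4) ✓  (r7,s5) ✓
Counterexamples (restrictor pairs failing the scope): 1.

1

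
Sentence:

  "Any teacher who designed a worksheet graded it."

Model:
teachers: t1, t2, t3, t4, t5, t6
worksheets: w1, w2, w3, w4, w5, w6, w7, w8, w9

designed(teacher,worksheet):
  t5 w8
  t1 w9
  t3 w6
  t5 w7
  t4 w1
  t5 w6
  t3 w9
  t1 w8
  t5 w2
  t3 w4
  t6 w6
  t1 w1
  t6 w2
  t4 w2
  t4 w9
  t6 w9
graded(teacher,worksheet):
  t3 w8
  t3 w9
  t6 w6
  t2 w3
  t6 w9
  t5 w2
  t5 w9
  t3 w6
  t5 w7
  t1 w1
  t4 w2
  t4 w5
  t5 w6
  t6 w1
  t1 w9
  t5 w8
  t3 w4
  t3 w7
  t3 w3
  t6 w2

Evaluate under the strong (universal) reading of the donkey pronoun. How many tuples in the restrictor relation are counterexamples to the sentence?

3

"it" takes "a worksheet" as antecedent — a donkey pronoun bound across the clause boundary.
Strong reading: for every (t,w) with designed(t,w), graded(t,w).
Restrictor pairs: (t1,w1) ✓  (t1,w8) ✗  (t1,w9) ✓  (t3,w4) ✓  (t3,w6) ✓  (t3,w9) ✓  (t4,w1) ✗  (t4,w2) ✓  (t4,w9) ✗  (t5,w2) ✓  (t5,w6) ✓  (t5,w7) ✓  (t5,w8) ✓  (t6,w2) ✓  (t6,w6) ✓  (t6,w9) ✓
Counterexamples (restrictor pairs failing the scope): 3.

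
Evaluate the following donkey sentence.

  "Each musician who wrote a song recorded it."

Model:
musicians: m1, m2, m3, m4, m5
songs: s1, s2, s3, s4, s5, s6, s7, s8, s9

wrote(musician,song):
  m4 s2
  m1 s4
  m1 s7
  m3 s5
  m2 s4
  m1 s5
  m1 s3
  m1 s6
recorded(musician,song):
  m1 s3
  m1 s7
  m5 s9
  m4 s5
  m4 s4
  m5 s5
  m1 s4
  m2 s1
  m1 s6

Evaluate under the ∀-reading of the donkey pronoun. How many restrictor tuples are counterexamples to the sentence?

"it" takes "a song" as antecedent — a donkey pronoun bound across the clause boundary.
Strong reading: for every (m,s) with wrote(m,s), recorded(m,s).
Restrictor pairs: (m1,s3) ✓  (m1,s4) ✓  (m1,s5) ✗  (m1,s6) ✓  (m1,s7) ✓  (m2,s4) ✗  (m3,s5) ✗  (m4,s2) ✗
Counterexamples (restrictor pairs failing the scope): 4.

4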